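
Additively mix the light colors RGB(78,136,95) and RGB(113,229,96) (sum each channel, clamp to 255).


Additive: each channel = min(255, C₁+C₂)
R: 78+113 = 191 → 191
G: 136+229 = 365 → 255
B: 95+96 = 191 → 191
= RGB(191, 255, 191)


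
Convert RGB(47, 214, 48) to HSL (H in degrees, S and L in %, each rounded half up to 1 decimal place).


Normalize: R'=47/255≈0.1843, G'=214/255≈0.8392, B'=48/255≈0.1882
Max=214/255, Min=47/255, Δ=Max-Min=167/255
L = (Max+Min)/2 = (214+47)/510 = 261/510 = 0.51176… → L = 51.2%
L > 0.5 → S = Δ/(2-Max-Min) = 167/(510-214-47) = 167/249 = 0.67068… → S = 67.1%
(the 1/255 factors cancel in S and H, so raw channel differences can be used)
Max is G' → H = 60 × ((B-R)/Δ + 2) = 60 × ((48-47)/167 + 2)
  1/167 + 2 = 0.0059… + 2 = 2.0059…
  H = 60 × 2.0059… = 120.359…° → H = 120.4°
= HSL(120.4°, 67.1%, 51.2%)


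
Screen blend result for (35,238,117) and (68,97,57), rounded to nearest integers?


Screen: C = 255 - (255-A)×(255-B)/255, rounded to nearest integer
R: 255 - (255-35)×(255-68)/255 = 255 - 41140/255 ≈ 255 - 161.333 = 93.667 → 94
G: 255 - (255-238)×(255-97)/255 = 255 - 2686/255 ≈ 255 - 10.533 = 244.467 → 244
B: 255 - (255-117)×(255-57)/255 = 255 - 27324/255 ≈ 255 - 107.153 = 147.847 → 148
= RGB(94, 244, 148)


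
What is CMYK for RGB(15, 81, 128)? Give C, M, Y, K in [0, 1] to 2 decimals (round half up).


R'=15/255≈0.0588, G'=81/255≈0.3176, B'=128/255≈0.5020
K = 1 - max(R',G',B') = 1 - 128/255 = 127/255 = 0.49803… → 0.50
(1-R'-K)/(1-K) simplifies to (max-R)/max with max = 128:
C = (128-15)/128 = 113/128 = 0.88281… → 0.88
M = (128-81)/128 = 47/128 = 0.36718… → 0.37
Y = (128-128)/128 = 0/128 = 0 → 0.00
= CMYK(0.88, 0.37, 0.00, 0.50)


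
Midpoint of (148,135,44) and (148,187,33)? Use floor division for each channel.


Midpoint: each channel = ⌊(C₁+C₂)/2⌋
R: ⌊(148+148)/2⌋ = 148
G: ⌊(135+187)/2⌋ = 161
B: ⌊(44+33)/2⌋ = 38
= RGB(148, 161, 38)


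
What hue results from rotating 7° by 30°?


New hue = (H + rotation) mod 360
New hue = (7 + 30) mod 360
= 37 mod 360
= 37°


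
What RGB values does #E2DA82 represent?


E2 → 226 (R)
DA → 218 (G)
82 → 130 (B)
= RGB(226, 218, 130)


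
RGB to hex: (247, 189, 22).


R = 247 → F7 (hex)
G = 189 → BD (hex)
B = 22 → 16 (hex)
Hex = #F7BD16


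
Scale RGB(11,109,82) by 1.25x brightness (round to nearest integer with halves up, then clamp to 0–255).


Multiply each channel by 1.25, round half up, clamp to [0, 255]
R: 11×1.25 = 13.75 → round → 14
G: 109×1.25 = 136.25 → round → 136
B: 82×1.25 = 102.5 → round → 103
= RGB(14, 136, 103)


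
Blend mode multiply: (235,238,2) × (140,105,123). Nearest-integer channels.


Multiply: C = A×B/255, rounded to nearest integer
R: 235×140/255 = 32900/255 ≈ 129.020 → 129
G: 238×105/255 = 24990/255 ≈ 98.000 → 98
B: 2×123/255 = 246/255 ≈ 0.965 → 1
= RGB(129, 98, 1)


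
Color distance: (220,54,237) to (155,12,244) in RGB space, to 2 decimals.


d = √[(R₁-R₂)² + (G₁-G₂)² + (B₁-B₂)²]
d = √[(220-155)² + (54-12)² + (237-244)²]
d = √[4225 + 1764 + 49]
d = √6038
d ≈ 77.70


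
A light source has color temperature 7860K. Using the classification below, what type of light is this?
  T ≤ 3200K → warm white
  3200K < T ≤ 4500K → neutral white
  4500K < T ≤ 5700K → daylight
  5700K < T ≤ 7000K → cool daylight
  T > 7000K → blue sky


Temperature: 7860K
7860K > 7000K → blue sky
Classification: blue sky


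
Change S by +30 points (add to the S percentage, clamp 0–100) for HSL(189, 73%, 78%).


Original S = 73%
Adjustment = +30 percentage points
New S = 73 + (30) = 103
Clamp to [0, 100] → 100
= HSL(189°, 100%, 78%)


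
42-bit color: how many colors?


Colors = 2^bits = 2^42
= 4,398,046,511,104 colors


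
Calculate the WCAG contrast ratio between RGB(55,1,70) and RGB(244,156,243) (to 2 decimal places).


Linearize each sRGB channel c=v/255: c/12.92 if c ≤ 0.04045 else ((c+0.055)/1.055)^2.4
L = 0.2126×R_lin + 0.7152×G_lin + 0.0722×B_lin
Color 1 (55,1,70):
  R=55: 55/255≈0.2157 > 0.04045 → ((0.2157+0.055)/1.055)^2.4 ≈ 0.03820
  G=1: 1/255≈0.0039 ≤ 0.04045 → 0.0039/12.92 ≈ 0.00030
  B=70: 70/255≈0.2745 > 0.04045 → ((0.2745+0.055)/1.055)^2.4 ≈ 0.06125
  L1 = 0.2126×0.03820 + 0.7152×0.00030 + 0.0722×0.06125 ≈ 0.01276
Color 2 (244,156,243):
  R=244: 244/255≈0.9569 > 0.04045 → ((0.9569+0.055)/1.055)^2.4 ≈ 0.90466
  G=156: 156/255≈0.6118 > 0.04045 → ((0.6118+0.055)/1.055)^2.4 ≈ 0.33245
  B=243: 243/255≈0.9529 > 0.04045 → ((0.9529+0.055)/1.055)^2.4 ≈ 0.89627
  L2 = 0.2126×0.90466 + 0.7152×0.33245 + 0.0722×0.89627 ≈ 0.49481
Lighter = 0.49481, Darker = 0.01276
Ratio = (L_lighter + 0.05) / (L_darker + 0.05)
Ratio = (0.49481 + 0.05) / (0.01276 + 0.05) = 0.54481 / 0.06276 ≈ 8.6807
Ratio ≈ 8.68:1


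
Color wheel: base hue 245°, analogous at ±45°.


Base hue: 245°
Left analog: (245 - 45) mod 360 = 200°
Right analog: (245 + 45) mod 360 = 290°
Analogous hues = 200° and 290°


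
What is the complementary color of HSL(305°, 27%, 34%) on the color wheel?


Complement = opposite side of color wheel = hue + 180°
H' = (305 + 180) mod 360 = 125°
S and L unchanged.
= HSL(125°, 27%, 34%)


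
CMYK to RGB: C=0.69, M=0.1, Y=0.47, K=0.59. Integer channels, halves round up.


R = 255 × (1-C) × (1-K) = 255 × 0.31 × 0.41 = 32.4105 → 32
G = 255 × (1-M) × (1-K) = 255 × 0.90 × 0.41 = 94.095 → 94
B = 255 × (1-Y) × (1-K) = 255 × 0.53 × 0.41 = 55.4115 → 55
= RGB(32, 94, 55)


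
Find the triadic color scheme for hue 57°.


Triadic: equally spaced at 120° intervals
H1 = 57°
H2 = (57 + 120) mod 360 = 177°
H3 = (57 + 240) mod 360 = 297°
Triadic = 57°, 177°, 297°


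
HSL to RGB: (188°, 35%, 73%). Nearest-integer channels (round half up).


H=188°, S=0.35, L=0.73
C = (1-|2L-1|)×S = (1-|0.46|)×0.35 = 0.189
H' = H/60 = 188/60 ≈ 3.1333; X = C×(1-|H' mod 2 - 1|) = 0.1638
m = L - C/2 = 0.73 - 0.0945 = 0.6355
Sector ⌊H'⌋ = 3 → (R',G',B') = (0.0, 0.1638, 0.189)
RGB = ((R'+m)×255, (G'+m)×255, (B'+m)×255) = (162.0525, 203.8215, 210.2475)
Round half up → RGB(162, 204, 210)


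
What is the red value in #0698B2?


Color: #0698B2
R = 06 = 6
G = 98 = 152
B = B2 = 178
Red = 6


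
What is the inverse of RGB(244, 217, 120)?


Invert: (255-R, 255-G, 255-B)
R: 255-244 = 11
G: 255-217 = 38
B: 255-120 = 135
= RGB(11, 38, 135)


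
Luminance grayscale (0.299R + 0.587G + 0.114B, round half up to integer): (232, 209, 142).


Gray = 0.299×R + 0.587×G + 0.114×B
Gray = 0.299×232 + 0.587×209 + 0.114×142
Gray = 69.368 + 122.683 + 16.188
Gray = 208.239 → round half up → 208
Gray = 208


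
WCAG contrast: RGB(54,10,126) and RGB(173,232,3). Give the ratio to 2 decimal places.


Linearize each sRGB channel c=v/255: c/12.92 if c ≤ 0.04045 else ((c+0.055)/1.055)^2.4
L = 0.2126×R_lin + 0.7152×G_lin + 0.0722×B_lin
Color 1 (54,10,126):
  R=54: 54/255≈0.2118 > 0.04045 → ((0.2118+0.055)/1.055)^2.4 ≈ 0.03689
  G=10: 10/255≈0.0392 ≤ 0.04045 → 0.0392/12.92 ≈ 0.00304
  B=126: 126/255≈0.4941 > 0.04045 → ((0.4941+0.055)/1.055)^2.4 ≈ 0.20864
  L1 = 0.2126×0.03689 + 0.7152×0.00304 + 0.0722×0.20864 ≈ 0.02508
Color 2 (173,232,3):
  R=173: 173/255≈0.6784 > 0.04045 → ((0.6784+0.055)/1.055)^2.4 ≈ 0.41789
  G=232: 232/255≈0.9098 > 0.04045 → ((0.9098+0.055)/1.055)^2.4 ≈ 0.80695
  B=3: 3/255≈0.0118 ≤ 0.04045 → 0.0118/12.92 ≈ 0.00091
  L2 = 0.2126×0.41789 + 0.7152×0.80695 + 0.0722×0.00091 ≈ 0.66604
Lighter = 0.66604, Darker = 0.02508
Ratio = (L_lighter + 0.05) / (L_darker + 0.05)
Ratio = (0.66604 + 0.05) / (0.02508 + 0.05) = 0.71604 / 0.07508 ≈ 9.5374
Ratio ≈ 9.54:1


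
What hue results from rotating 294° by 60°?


New hue = (H + rotation) mod 360
New hue = (294 + 60) mod 360
= 354 mod 360
= 354°


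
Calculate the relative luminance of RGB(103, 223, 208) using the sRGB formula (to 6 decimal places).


Linearize each channel (sRGB transfer function): c = v/255; c_lin = c/12.92 if c ≤ 0.04045, else ((c+0.055)/1.055)^2.4
  R: 103/255 ≈ 0.403922 > 0.04045 → ((0.403922+0.055)/1.055)^2.4 ≈ 0.135633
  G: 223/255 ≈ 0.874510 > 0.04045 → ((0.874510+0.055)/1.055)^2.4 ≈ 0.737910
  B: 208/255 ≈ 0.815686 > 0.04045 → ((0.815686+0.055)/1.055)^2.4 ≈ 0.630757
R_lin = 0.135633, G_lin = 0.737910, B_lin = 0.630757
L = 0.2126×R + 0.7152×G + 0.0722×B
L = 0.2126×0.135633 + 0.7152×0.737910 + 0.0722×0.630757
L ≈ 0.602130


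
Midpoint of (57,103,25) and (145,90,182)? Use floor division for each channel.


Midpoint: each channel = ⌊(C₁+C₂)/2⌋
R: ⌊(57+145)/2⌋ = 101
G: ⌊(103+90)/2⌋ = 96
B: ⌊(25+182)/2⌋ = 103
= RGB(101, 96, 103)


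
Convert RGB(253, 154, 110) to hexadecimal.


R = 253 → FD (hex)
G = 154 → 9A (hex)
B = 110 → 6E (hex)
Hex = #FD9A6E


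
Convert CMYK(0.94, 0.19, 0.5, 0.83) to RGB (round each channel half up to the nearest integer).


R = 255 × (1-C) × (1-K) = 255 × 0.06 × 0.17 = 2.601 → 3
G = 255 × (1-M) × (1-K) = 255 × 0.81 × 0.17 = 35.1135 → 35
B = 255 × (1-Y) × (1-K) = 255 × 0.50 × 0.17 = 21.675 → 22
= RGB(3, 35, 22)


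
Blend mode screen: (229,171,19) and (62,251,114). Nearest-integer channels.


Screen: C = 255 - (255-A)×(255-B)/255, rounded to nearest integer
R: 255 - (255-229)×(255-62)/255 = 255 - 5018/255 ≈ 255 - 19.678 = 235.322 → 235
G: 255 - (255-171)×(255-251)/255 = 255 - 336/255 ≈ 255 - 1.318 = 253.682 → 254
B: 255 - (255-19)×(255-114)/255 = 255 - 33276/255 ≈ 255 - 130.494 = 124.506 → 125
= RGB(235, 254, 125)


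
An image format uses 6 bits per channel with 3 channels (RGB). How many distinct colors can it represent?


Total bits = 6 bits/channel × 3 channels = 18 bits
Distinct colors = 2^18
= 262,144 colors


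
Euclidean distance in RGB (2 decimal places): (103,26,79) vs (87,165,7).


d = √[(R₁-R₂)² + (G₁-G₂)² + (B₁-B₂)²]
d = √[(103-87)² + (26-165)² + (79-7)²]
d = √[256 + 19321 + 5184]
d = √24761
d ≈ 157.36


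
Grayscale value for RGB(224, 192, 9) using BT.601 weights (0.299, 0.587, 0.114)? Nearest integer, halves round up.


Gray = 0.299×R + 0.587×G + 0.114×B
Gray = 0.299×224 + 0.587×192 + 0.114×9
Gray = 66.976 + 112.704 + 1.026
Gray = 180.706 → round half up → 181
Gray = 181


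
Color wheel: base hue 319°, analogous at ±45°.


Base hue: 319°
Left analog: (319 - 45) mod 360 = 274°
Right analog: (319 + 45) mod 360 = 4°
Analogous hues = 274° and 4°


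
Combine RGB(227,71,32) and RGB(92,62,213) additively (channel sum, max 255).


Additive: each channel = min(255, C₁+C₂)
R: 227+92 = 319 → 255
G: 71+62 = 133 → 133
B: 32+213 = 245 → 245
= RGB(255, 133, 245)


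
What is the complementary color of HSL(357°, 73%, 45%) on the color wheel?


Complement = opposite side of color wheel = hue + 180°
H' = (357 + 180) mod 360 = 177°
S and L unchanged.
= HSL(177°, 73%, 45%)


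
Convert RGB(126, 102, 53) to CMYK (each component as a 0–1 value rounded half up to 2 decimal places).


R'=126/255≈0.4941, G'=102/255≈0.4000, B'=53/255≈0.2078
K = 1 - max(R',G',B') = 1 - 126/255 = 129/255 = 0.50588… → 0.51
(1-R'-K)/(1-K) simplifies to (max-R)/max with max = 126:
C = (126-126)/126 = 0/126 = 0 → 0.00
M = (126-102)/126 = 24/126 = 0.19047… → 0.19
Y = (126-53)/126 = 73/126 = 0.57936… → 0.58
= CMYK(0.00, 0.19, 0.58, 0.51)


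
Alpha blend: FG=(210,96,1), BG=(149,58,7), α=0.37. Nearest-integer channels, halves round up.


C = α×F + (1-α)×B, with 1-α = 0.63
R: 0.37×210 + 0.63×149 = 77.70 + 93.87 = 171.57 → 172
G: 0.37×96 + 0.63×58 = 35.52 + 36.54 = 72.06 → 72
B: 0.37×1 + 0.63×7 = 0.37 + 4.41 = 4.78 → 5
= RGB(172, 72, 5)


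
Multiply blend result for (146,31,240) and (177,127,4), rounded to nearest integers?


Multiply: C = A×B/255, rounded to nearest integer
R: 146×177/255 = 25842/255 ≈ 101.341 → 101
G: 31×127/255 = 3937/255 ≈ 15.439 → 15
B: 240×4/255 = 960/255 ≈ 3.765 → 4
= RGB(101, 15, 4)


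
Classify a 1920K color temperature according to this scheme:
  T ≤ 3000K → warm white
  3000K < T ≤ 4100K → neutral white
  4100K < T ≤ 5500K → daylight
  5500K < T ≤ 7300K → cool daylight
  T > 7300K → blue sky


Temperature: 1920K
1920K ≤ 3000K → warm white
Classification: warm white


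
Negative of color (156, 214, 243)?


Invert: (255-R, 255-G, 255-B)
R: 255-156 = 99
G: 255-214 = 41
B: 255-243 = 12
= RGB(99, 41, 12)


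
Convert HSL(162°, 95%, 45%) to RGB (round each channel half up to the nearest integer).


H=162°, S=0.95, L=0.45
C = (1-|2L-1|)×S = (1-|-0.10|)×0.95 = 0.855
H' = H/60 = 162/60 ≈ 2.7000; X = C×(1-|H' mod 2 - 1|) = 0.5985
m = L - C/2 = 0.45 - 0.4275 = 0.0225
Sector ⌊H'⌋ = 2 → (R',G',B') = (0.0, 0.855, 0.5985)
RGB = ((R'+m)×255, (G'+m)×255, (B'+m)×255) = (5.7375, 223.7625, 158.355)
Round half up → RGB(6, 224, 158)


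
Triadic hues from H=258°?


Triadic: equally spaced at 120° intervals
H1 = 258°
H2 = (258 + 120) mod 360 = 18°
H3 = (258 + 240) mod 360 = 138°
Triadic = 258°, 18°, 138°


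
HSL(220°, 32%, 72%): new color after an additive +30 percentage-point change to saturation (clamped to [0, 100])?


Original S = 32%
Adjustment = +30 percentage points
New S = 32 + (30) = 62
Clamp to [0, 100] → 62
= HSL(220°, 62%, 72%)


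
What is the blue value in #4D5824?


Color: #4D5824
R = 4D = 77
G = 58 = 88
B = 24 = 36
Blue = 36


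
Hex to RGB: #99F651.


99 → 153 (R)
F6 → 246 (G)
51 → 81 (B)
= RGB(153, 246, 81)


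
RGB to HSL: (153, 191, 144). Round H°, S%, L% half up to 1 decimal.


Normalize: R'=153/255≈0.6000, G'=191/255≈0.7490, B'=144/255≈0.5647
Max=191/255, Min=144/255, Δ=Max-Min=47/255
L = (Max+Min)/2 = (191+144)/510 = 335/510 = 0.65686… → L = 65.7%
L > 0.5 → S = Δ/(2-Max-Min) = 47/(510-191-144) = 47/175 = 0.26857… → S = 26.9%
(the 1/255 factors cancel in S and H, so raw channel differences can be used)
Max is G' → H = 60 × ((B-R)/Δ + 2) = 60 × ((144-153)/47 + 2)
  -9/47 + 2 = -0.1914… + 2 = 1.8085…
  H = 60 × 1.8085… = 108.510…° → H = 108.5°
= HSL(108.5°, 26.9%, 65.7%)


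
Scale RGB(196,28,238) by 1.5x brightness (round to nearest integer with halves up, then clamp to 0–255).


Multiply each channel by 1.5, round half up, clamp to [0, 255]
R: 196×1.5 = 294 → clamp → 255
G: 28×1.5 = 42
B: 238×1.5 = 357 → clamp → 255
= RGB(255, 42, 255)


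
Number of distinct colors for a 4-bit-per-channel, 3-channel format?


Total bits = 4 bits/channel × 3 channels = 12 bits
Distinct colors = 2^12
= 4,096 colors


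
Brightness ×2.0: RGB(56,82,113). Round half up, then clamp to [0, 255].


Multiply each channel by 2.0, round half up, clamp to [0, 255]
R: 56×2.0 = 112
G: 82×2.0 = 164
B: 113×2.0 = 226
= RGB(112, 164, 226)


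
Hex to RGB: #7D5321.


7D → 125 (R)
53 → 83 (G)
21 → 33 (B)
= RGB(125, 83, 33)


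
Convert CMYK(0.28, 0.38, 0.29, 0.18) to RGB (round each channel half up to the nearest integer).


R = 255 × (1-C) × (1-K) = 255 × 0.72 × 0.82 = 150.552 → 151
G = 255 × (1-M) × (1-K) = 255 × 0.62 × 0.82 = 129.642 → 130
B = 255 × (1-Y) × (1-K) = 255 × 0.71 × 0.82 = 148.461 → 148
= RGB(151, 130, 148)


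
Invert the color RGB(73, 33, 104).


Invert: (255-R, 255-G, 255-B)
R: 255-73 = 182
G: 255-33 = 222
B: 255-104 = 151
= RGB(182, 222, 151)


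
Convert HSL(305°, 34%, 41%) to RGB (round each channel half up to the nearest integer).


H=305°, S=0.34, L=0.41
C = (1-|2L-1|)×S = (1-|-0.18|)×0.34 = 0.2788
H' = H/60 = 305/60 ≈ 5.0833; X = C×(1-|H' mod 2 - 1|) ≈ 0.2556
m = L - C/2 = 0.41 - 0.1394 = 0.2706
Sector ⌊H'⌋ = 5 → (R',G',B') = (0.2788, 0.0, ≈0.2556)
RGB = ((R'+m)×255, (G'+m)×255, (B'+m)×255) = (140.097, 69.003, 134.1725)
Round half up → RGB(140, 69, 134)


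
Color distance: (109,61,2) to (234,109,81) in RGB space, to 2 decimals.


d = √[(R₁-R₂)² + (G₁-G₂)² + (B₁-B₂)²]
d = √[(109-234)² + (61-109)² + (2-81)²]
d = √[15625 + 2304 + 6241]
d = √24170
d ≈ 155.47


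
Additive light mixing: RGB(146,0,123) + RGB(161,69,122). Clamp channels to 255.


Additive: each channel = min(255, C₁+C₂)
R: 146+161 = 307 → 255
G: 0+69 = 69 → 69
B: 123+122 = 245 → 245
= RGB(255, 69, 245)


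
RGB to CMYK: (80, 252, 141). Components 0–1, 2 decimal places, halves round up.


R'=80/255≈0.3137, G'=252/255≈0.9882, B'=141/255≈0.5529
K = 1 - max(R',G',B') = 1 - 252/255 = 3/255 = 0.01176… → 0.01
(1-R'-K)/(1-K) simplifies to (max-R)/max with max = 252:
C = (252-80)/252 = 172/252 = 0.68253… → 0.68
M = (252-252)/252 = 0/252 = 0 → 0.00
Y = (252-141)/252 = 111/252 = 0.44047… → 0.44
= CMYK(0.68, 0.00, 0.44, 0.01)


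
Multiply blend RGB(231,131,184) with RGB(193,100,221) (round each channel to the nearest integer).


Multiply: C = A×B/255, rounded to nearest integer
R: 231×193/255 = 44583/255 ≈ 174.835 → 175
G: 131×100/255 = 13100/255 ≈ 51.373 → 51
B: 184×221/255 = 40664/255 ≈ 159.467 → 159
= RGB(175, 51, 159)


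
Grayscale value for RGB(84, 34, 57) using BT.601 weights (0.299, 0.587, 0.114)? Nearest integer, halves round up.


Gray = 0.299×R + 0.587×G + 0.114×B
Gray = 0.299×84 + 0.587×34 + 0.114×57
Gray = 25.116 + 19.958 + 6.498
Gray = 51.572 → round half up → 52
Gray = 52


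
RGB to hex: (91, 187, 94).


R = 91 → 5B (hex)
G = 187 → BB (hex)
B = 94 → 5E (hex)
Hex = #5BBB5E


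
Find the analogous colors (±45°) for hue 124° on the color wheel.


Base hue: 124°
Left analog: (124 - 45) mod 360 = 79°
Right analog: (124 + 45) mod 360 = 169°
Analogous hues = 79° and 169°


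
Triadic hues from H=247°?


Triadic: equally spaced at 120° intervals
H1 = 247°
H2 = (247 + 120) mod 360 = 7°
H3 = (247 + 240) mod 360 = 127°
Triadic = 247°, 7°, 127°


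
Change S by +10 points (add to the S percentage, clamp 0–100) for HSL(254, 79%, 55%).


Original S = 79%
Adjustment = +10 percentage points
New S = 79 + (10) = 89
Clamp to [0, 100] → 89
= HSL(254°, 89%, 55%)


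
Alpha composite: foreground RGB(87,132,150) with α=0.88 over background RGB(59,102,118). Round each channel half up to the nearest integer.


C = α×F + (1-α)×B, with 1-α = 0.12
R: 0.88×87 + 0.12×59 = 76.56 + 7.08 = 83.64 → 84
G: 0.88×132 + 0.12×102 = 116.16 + 12.24 = 128.40 → 128
B: 0.88×150 + 0.12×118 = 132.00 + 14.16 = 146.16 → 146
= RGB(84, 128, 146)


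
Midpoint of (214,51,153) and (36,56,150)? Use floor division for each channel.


Midpoint: each channel = ⌊(C₁+C₂)/2⌋
R: ⌊(214+36)/2⌋ = 125
G: ⌊(51+56)/2⌋ = 53
B: ⌊(153+150)/2⌋ = 151
= RGB(125, 53, 151)


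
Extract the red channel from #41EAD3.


Color: #41EAD3
R = 41 = 65
G = EA = 234
B = D3 = 211
Red = 65


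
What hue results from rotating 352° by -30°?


New hue = (H + rotation) mod 360
New hue = (352 -30) mod 360
= 322 mod 360
= 322°


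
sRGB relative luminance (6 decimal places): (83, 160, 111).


Linearize each channel (sRGB transfer function): c = v/255; c_lin = c/12.92 if c ≤ 0.04045, else ((c+0.055)/1.055)^2.4
  R: 83/255 ≈ 0.325490 > 0.04045 → ((0.325490+0.055)/1.055)^2.4 ≈ 0.086500
  G: 160/255 ≈ 0.627451 > 0.04045 → ((0.627451+0.055)/1.055)^2.4 ≈ 0.351533
  B: 111/255 ≈ 0.435294 > 0.04045 → ((0.435294+0.055)/1.055)^2.4 ≈ 0.158961
R_lin = 0.086500, G_lin = 0.351533, B_lin = 0.158961
L = 0.2126×R + 0.7152×G + 0.0722×B
L = 0.2126×0.086500 + 0.7152×0.351533 + 0.0722×0.158961
L ≈ 0.281283


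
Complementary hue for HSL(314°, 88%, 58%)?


Complement = opposite side of color wheel = hue + 180°
H' = (314 + 180) mod 360 = 134°
S and L unchanged.
= HSL(134°, 88%, 58%)


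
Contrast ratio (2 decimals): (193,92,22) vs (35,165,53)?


Linearize each sRGB channel c=v/255: c/12.92 if c ≤ 0.04045 else ((c+0.055)/1.055)^2.4
L = 0.2126×R_lin + 0.7152×G_lin + 0.0722×B_lin
Color 1 (193,92,22):
  R=193: 193/255≈0.7569 > 0.04045 → ((0.7569+0.055)/1.055)^2.4 ≈ 0.53328
  G=92: 92/255≈0.3608 > 0.04045 → ((0.3608+0.055)/1.055)^2.4 ≈ 0.10702
  B=22: 22/255≈0.0863 > 0.04045 → ((0.0863+0.055)/1.055)^2.4 ≈ 0.00802
  L1 = 0.2126×0.53328 + 0.7152×0.10702 + 0.0722×0.00802 ≈ 0.19050
Color 2 (35,165,53):
  R=35: 35/255≈0.1373 > 0.04045 → ((0.1373+0.055)/1.055)^2.4 ≈ 0.01681
  G=165: 165/255≈0.6471 > 0.04045 → ((0.6471+0.055)/1.055)^2.4 ≈ 0.37626
  B=53: 53/255≈0.2078 > 0.04045 → ((0.2078+0.055)/1.055)^2.4 ≈ 0.03560
  L2 = 0.2126×0.01681 + 0.7152×0.37626 + 0.0722×0.03560 ≈ 0.27525
Lighter = 0.27525, Darker = 0.19050
Ratio = (L_lighter + 0.05) / (L_darker + 0.05)
Ratio = (0.27525 + 0.05) / (0.19050 + 0.05) = 0.32525 / 0.24050 ≈ 1.3524
Ratio ≈ 1.35:1


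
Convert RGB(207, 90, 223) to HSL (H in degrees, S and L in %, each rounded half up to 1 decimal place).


Normalize: R'=207/255≈0.8118, G'=90/255≈0.3529, B'=223/255≈0.8745
Max=223/255, Min=90/255, Δ=Max-Min=133/255
L = (Max+Min)/2 = (223+90)/510 = 313/510 = 0.61372… → L = 61.4%
L > 0.5 → S = Δ/(2-Max-Min) = 133/(510-223-90) = 133/197 = 0.67512… → S = 67.5%
(the 1/255 factors cancel in S and H, so raw channel differences can be used)
Max is B' → H = 60 × ((R-G)/Δ + 4) = 60 × ((207-90)/133 + 4)
  117/133 + 4 = 0.8796… + 4 = 4.8796…
  H = 60 × 4.8796… = 292.781…° → H = 292.8°
= HSL(292.8°, 67.5%, 61.4%)


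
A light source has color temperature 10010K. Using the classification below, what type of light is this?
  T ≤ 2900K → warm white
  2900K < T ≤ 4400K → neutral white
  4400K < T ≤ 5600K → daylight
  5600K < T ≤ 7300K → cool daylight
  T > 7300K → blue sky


Temperature: 10010K
10010K > 7300K → blue sky
Classification: blue sky


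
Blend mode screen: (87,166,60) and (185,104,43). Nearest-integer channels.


Screen: C = 255 - (255-A)×(255-B)/255, rounded to nearest integer
R: 255 - (255-87)×(255-185)/255 = 255 - 11760/255 ≈ 255 - 46.118 = 208.882 → 209
G: 255 - (255-166)×(255-104)/255 = 255 - 13439/255 ≈ 255 - 52.702 = 202.298 → 202
B: 255 - (255-60)×(255-43)/255 = 255 - 41340/255 ≈ 255 - 162.118 = 92.882 → 93
= RGB(209, 202, 93)


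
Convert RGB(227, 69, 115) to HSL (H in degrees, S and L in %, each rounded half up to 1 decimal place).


Normalize: R'=227/255≈0.8902, G'=69/255≈0.2706, B'=115/255≈0.4510
Max=227/255, Min=69/255, Δ=Max-Min=158/255
L = (Max+Min)/2 = (227+69)/510 = 296/510 = 0.58039… → L = 58.0%
L > 0.5 → S = Δ/(2-Max-Min) = 158/(510-227-69) = 158/214 = 0.73831… → S = 73.8%
(the 1/255 factors cancel in S and H, so raw channel differences can be used)
Max is R' → H = 60 × (((G-B)/Δ) mod 6) = 60 × (((69-115)/158) mod 6)
  (-46)/158 = -0.2911…; negative, so add 6 → 5.7088…
  H = 60 × 5.7088… = 342.531…° → H = 342.5°
= HSL(342.5°, 73.8%, 58.0%)


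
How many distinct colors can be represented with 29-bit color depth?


Colors = 2^bits = 2^29
= 536,870,912 colors


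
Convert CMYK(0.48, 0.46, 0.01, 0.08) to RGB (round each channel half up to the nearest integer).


R = 255 × (1-C) × (1-K) = 255 × 0.52 × 0.92 = 121.992 → 122
G = 255 × (1-M) × (1-K) = 255 × 0.54 × 0.92 = 126.684 → 127
B = 255 × (1-Y) × (1-K) = 255 × 0.99 × 0.92 = 232.254 → 232
= RGB(122, 127, 232)


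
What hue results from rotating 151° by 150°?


New hue = (H + rotation) mod 360
New hue = (151 + 150) mod 360
= 301 mod 360
= 301°


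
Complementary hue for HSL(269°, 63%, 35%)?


Complement = opposite side of color wheel = hue + 180°
H' = (269 + 180) mod 360 = 89°
S and L unchanged.
= HSL(89°, 63%, 35%)


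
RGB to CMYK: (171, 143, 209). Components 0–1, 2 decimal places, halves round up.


R'=171/255≈0.6706, G'=143/255≈0.5608, B'=209/255≈0.8196
K = 1 - max(R',G',B') = 1 - 209/255 = 46/255 = 0.18039… → 0.18
(1-R'-K)/(1-K) simplifies to (max-R)/max with max = 209:
C = (209-171)/209 = 38/209 = 0.18181… → 0.18
M = (209-143)/209 = 66/209 = 0.31578… → 0.32
Y = (209-209)/209 = 0/209 = 0 → 0.00
= CMYK(0.18, 0.32, 0.00, 0.18)


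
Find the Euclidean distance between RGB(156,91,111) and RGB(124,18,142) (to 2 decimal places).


d = √[(R₁-R₂)² + (G₁-G₂)² + (B₁-B₂)²]
d = √[(156-124)² + (91-18)² + (111-142)²]
d = √[1024 + 5329 + 961]
d = √7314
d ≈ 85.52


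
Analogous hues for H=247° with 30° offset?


Base hue: 247°
Left analog: (247 - 30) mod 360 = 217°
Right analog: (247 + 30) mod 360 = 277°
Analogous hues = 217° and 277°


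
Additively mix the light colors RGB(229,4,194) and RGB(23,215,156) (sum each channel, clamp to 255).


Additive: each channel = min(255, C₁+C₂)
R: 229+23 = 252 → 252
G: 4+215 = 219 → 219
B: 194+156 = 350 → 255
= RGB(252, 219, 255)


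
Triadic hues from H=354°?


Triadic: equally spaced at 120° intervals
H1 = 354°
H2 = (354 + 120) mod 360 = 114°
H3 = (354 + 240) mod 360 = 234°
Triadic = 354°, 114°, 234°


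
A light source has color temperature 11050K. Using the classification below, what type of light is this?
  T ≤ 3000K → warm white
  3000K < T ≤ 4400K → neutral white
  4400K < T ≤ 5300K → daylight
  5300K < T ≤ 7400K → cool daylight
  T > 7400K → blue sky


Temperature: 11050K
11050K > 7400K → blue sky
Classification: blue sky


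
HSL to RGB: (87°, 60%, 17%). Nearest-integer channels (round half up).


H=87°, S=0.60, L=0.17
C = (1-|2L-1|)×S = (1-|-0.66|)×0.60 = 0.204
H' = H/60 = 87/60 ≈ 1.4500; X = C×(1-|H' mod 2 - 1|) = 0.1122
m = L - C/2 = 0.17 - 0.102 = 0.068
Sector ⌊H'⌋ = 1 → (R',G',B') = (0.1122, 0.204, 0.0)
RGB = ((R'+m)×255, (G'+m)×255, (B'+m)×255) = (45.951, 69.36, 17.34)
Round half up → RGB(46, 69, 17)


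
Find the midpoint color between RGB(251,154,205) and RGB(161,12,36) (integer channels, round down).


Midpoint: each channel = ⌊(C₁+C₂)/2⌋
R: ⌊(251+161)/2⌋ = 206
G: ⌊(154+12)/2⌋ = 83
B: ⌊(205+36)/2⌋ = 120
= RGB(206, 83, 120)


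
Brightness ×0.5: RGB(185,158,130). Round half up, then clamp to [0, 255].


Multiply each channel by 0.5, round half up, clamp to [0, 255]
R: 185×0.5 = 92.5 → round → 93
G: 158×0.5 = 79
B: 130×0.5 = 65
= RGB(93, 79, 65)


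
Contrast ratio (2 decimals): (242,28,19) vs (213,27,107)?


Linearize each sRGB channel c=v/255: c/12.92 if c ≤ 0.04045 else ((c+0.055)/1.055)^2.4
L = 0.2126×R_lin + 0.7152×G_lin + 0.0722×B_lin
Color 1 (242,28,19):
  R=242: 242/255≈0.9490 > 0.04045 → ((0.9490+0.055)/1.055)^2.4 ≈ 0.88792
  G=28: 28/255≈0.1098 > 0.04045 → ((0.1098+0.055)/1.055)^2.4 ≈ 0.01161
  B=19: 19/255≈0.0745 > 0.04045 → ((0.0745+0.055)/1.055)^2.4 ≈ 0.00651
  L1 = 0.2126×0.88792 + 0.7152×0.01161 + 0.0722×0.00651 ≈ 0.19755
Color 2 (213,27,107):
  R=213: 213/255≈0.8353 > 0.04045 → ((0.8353+0.055)/1.055)^2.4 ≈ 0.66539
  G=27: 27/255≈0.1059 > 0.04045 → ((0.1059+0.055)/1.055)^2.4 ≈ 0.01096
  B=107: 107/255≈0.4196 > 0.04045 → ((0.4196+0.055)/1.055)^2.4 ≈ 0.14703
  L2 = 0.2126×0.66539 + 0.7152×0.01096 + 0.0722×0.14703 ≈ 0.15992
Lighter = 0.19755, Darker = 0.15992
Ratio = (L_lighter + 0.05) / (L_darker + 0.05)
Ratio = (0.19755 + 0.05) / (0.15992 + 0.05) = 0.24755 / 0.20992 ≈ 1.1793
Ratio ≈ 1.18:1


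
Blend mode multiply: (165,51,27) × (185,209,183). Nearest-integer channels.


Multiply: C = A×B/255, rounded to nearest integer
R: 165×185/255 = 30525/255 ≈ 119.706 → 120
G: 51×209/255 = 10659/255 ≈ 41.800 → 42
B: 27×183/255 = 4941/255 ≈ 19.376 → 19
= RGB(120, 42, 19)


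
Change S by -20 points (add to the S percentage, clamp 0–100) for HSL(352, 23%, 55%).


Original S = 23%
Adjustment = -20 percentage points
New S = 23 + (-20) = 3
Clamp to [0, 100] → 3
= HSL(352°, 3%, 55%)


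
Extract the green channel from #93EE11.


Color: #93EE11
R = 93 = 147
G = EE = 238
B = 11 = 17
Green = 238


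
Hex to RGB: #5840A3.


58 → 88 (R)
40 → 64 (G)
A3 → 163 (B)
= RGB(88, 64, 163)


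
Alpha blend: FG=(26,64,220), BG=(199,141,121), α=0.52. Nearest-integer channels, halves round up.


C = α×F + (1-α)×B, with 1-α = 0.48
R: 0.52×26 + 0.48×199 = 13.52 + 95.52 = 109.04 → 109
G: 0.52×64 + 0.48×141 = 33.28 + 67.68 = 100.96 → 101
B: 0.52×220 + 0.48×121 = 114.40 + 58.08 = 172.48 → 172
= RGB(109, 101, 172)


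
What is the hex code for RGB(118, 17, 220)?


R = 118 → 76 (hex)
G = 17 → 11 (hex)
B = 220 → DC (hex)
Hex = #7611DC


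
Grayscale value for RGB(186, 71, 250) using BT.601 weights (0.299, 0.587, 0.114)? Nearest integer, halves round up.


Gray = 0.299×R + 0.587×G + 0.114×B
Gray = 0.299×186 + 0.587×71 + 0.114×250
Gray = 55.614 + 41.677 + 28.500
Gray = 125.791 → round half up → 126
Gray = 126


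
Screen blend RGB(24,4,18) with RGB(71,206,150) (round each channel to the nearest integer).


Screen: C = 255 - (255-A)×(255-B)/255, rounded to nearest integer
R: 255 - (255-24)×(255-71)/255 = 255 - 42504/255 ≈ 255 - 166.682 = 88.318 → 88
G: 255 - (255-4)×(255-206)/255 = 255 - 12299/255 ≈ 255 - 48.231 = 206.769 → 207
B: 255 - (255-18)×(255-150)/255 = 255 - 24885/255 ≈ 255 - 97.588 = 157.412 → 157
= RGB(88, 207, 157)


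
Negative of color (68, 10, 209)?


Invert: (255-R, 255-G, 255-B)
R: 255-68 = 187
G: 255-10 = 245
B: 255-209 = 46
= RGB(187, 245, 46)


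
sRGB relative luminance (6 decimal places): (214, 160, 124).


Linearize each channel (sRGB transfer function): c = v/255; c_lin = c/12.92 if c ≤ 0.04045, else ((c+0.055)/1.055)^2.4
  R: 214/255 ≈ 0.839216 > 0.04045 → ((0.839216+0.055)/1.055)^2.4 ≈ 0.672443
  G: 160/255 ≈ 0.627451 > 0.04045 → ((0.627451+0.055)/1.055)^2.4 ≈ 0.351533
  B: 124/255 ≈ 0.486275 > 0.04045 → ((0.486275+0.055)/1.055)^2.4 ≈ 0.201556
R_lin = 0.672443, G_lin = 0.351533, B_lin = 0.201556
L = 0.2126×R + 0.7152×G + 0.0722×B
L = 0.2126×0.672443 + 0.7152×0.351533 + 0.0722×0.201556
L ≈ 0.408930


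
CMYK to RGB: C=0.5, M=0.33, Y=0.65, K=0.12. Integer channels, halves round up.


R = 255 × (1-C) × (1-K) = 255 × 0.50 × 0.88 = 112.2 → 112
G = 255 × (1-M) × (1-K) = 255 × 0.67 × 0.88 = 150.348 → 150
B = 255 × (1-Y) × (1-K) = 255 × 0.35 × 0.88 = 78.54 → 79
= RGB(112, 150, 79)


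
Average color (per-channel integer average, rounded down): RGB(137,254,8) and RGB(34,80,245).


Midpoint: each channel = ⌊(C₁+C₂)/2⌋
R: ⌊(137+34)/2⌋ = 85
G: ⌊(254+80)/2⌋ = 167
B: ⌊(8+245)/2⌋ = 126
= RGB(85, 167, 126)


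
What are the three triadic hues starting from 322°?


Triadic: equally spaced at 120° intervals
H1 = 322°
H2 = (322 + 120) mod 360 = 82°
H3 = (322 + 240) mod 360 = 202°
Triadic = 322°, 82°, 202°


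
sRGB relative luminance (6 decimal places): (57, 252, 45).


Linearize each channel (sRGB transfer function): c = v/255; c_lin = c/12.92 if c ≤ 0.04045, else ((c+0.055)/1.055)^2.4
  R: 57/255 ≈ 0.223529 > 0.04045 → ((0.223529+0.055)/1.055)^2.4 ≈ 0.040915
  G: 252/255 ≈ 0.988235 > 0.04045 → ((0.988235+0.055)/1.055)^2.4 ≈ 0.973445
  B: 45/255 ≈ 0.176471 > 0.04045 → ((0.176471+0.055)/1.055)^2.4 ≈ 0.026241
R_lin = 0.040915, G_lin = 0.973445, B_lin = 0.026241
L = 0.2126×R + 0.7152×G + 0.0722×B
L = 0.2126×0.040915 + 0.7152×0.973445 + 0.0722×0.026241
L ≈ 0.706801


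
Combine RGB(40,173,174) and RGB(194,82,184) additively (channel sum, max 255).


Additive: each channel = min(255, C₁+C₂)
R: 40+194 = 234 → 234
G: 173+82 = 255 → 255
B: 174+184 = 358 → 255
= RGB(234, 255, 255)


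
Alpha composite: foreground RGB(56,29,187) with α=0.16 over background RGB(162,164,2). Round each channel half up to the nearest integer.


C = α×F + (1-α)×B, with 1-α = 0.84
R: 0.16×56 + 0.84×162 = 8.96 + 136.08 = 145.04 → 145
G: 0.16×29 + 0.84×164 = 4.64 + 137.76 = 142.40 → 142
B: 0.16×187 + 0.84×2 = 29.92 + 1.68 = 31.60 → 32
= RGB(145, 142, 32)


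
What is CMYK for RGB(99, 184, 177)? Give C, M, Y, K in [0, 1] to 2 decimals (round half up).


R'=99/255≈0.3882, G'=184/255≈0.7216, B'=177/255≈0.6941
K = 1 - max(R',G',B') = 1 - 184/255 = 71/255 = 0.27843… → 0.28
(1-R'-K)/(1-K) simplifies to (max-R)/max with max = 184:
C = (184-99)/184 = 85/184 = 0.46195… → 0.46
M = (184-184)/184 = 0/184 = 0 → 0.00
Y = (184-177)/184 = 7/184 = 0.03804… → 0.04
= CMYK(0.46, 0.00, 0.04, 0.28)


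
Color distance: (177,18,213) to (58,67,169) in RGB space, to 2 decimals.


d = √[(R₁-R₂)² + (G₁-G₂)² + (B₁-B₂)²]
d = √[(177-58)² + (18-67)² + (213-169)²]
d = √[14161 + 2401 + 1936]
d = √18498
d ≈ 136.01


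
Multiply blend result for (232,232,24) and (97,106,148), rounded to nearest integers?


Multiply: C = A×B/255, rounded to nearest integer
R: 232×97/255 = 22504/255 ≈ 88.251 → 88
G: 232×106/255 = 24592/255 ≈ 96.439 → 96
B: 24×148/255 = 3552/255 ≈ 13.929 → 14
= RGB(88, 96, 14)


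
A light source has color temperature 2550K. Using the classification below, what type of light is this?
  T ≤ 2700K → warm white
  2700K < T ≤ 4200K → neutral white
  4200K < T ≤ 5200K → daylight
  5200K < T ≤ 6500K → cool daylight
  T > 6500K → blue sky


Temperature: 2550K
2550K ≤ 2700K → warm white
Classification: warm white


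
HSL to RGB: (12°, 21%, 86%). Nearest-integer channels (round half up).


H=12°, S=0.21, L=0.86
C = (1-|2L-1|)×S = (1-|0.72|)×0.21 = 0.0588
H' = H/60 = 12/60 ≈ 0.2000; X = C×(1-|H' mod 2 - 1|) = 0.01176
m = L - C/2 = 0.86 - 0.0294 = 0.8306
Sector ⌊H'⌋ = 0 → (R',G',B') = (0.0588, 0.01176, 0.0)
RGB = ((R'+m)×255, (G'+m)×255, (B'+m)×255) = (226.797, 214.8018, 211.803)
Round half up → RGB(227, 215, 212)


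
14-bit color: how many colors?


Colors = 2^bits = 2^14
= 16,384 colors


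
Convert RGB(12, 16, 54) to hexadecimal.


R = 12 → 0C (hex)
G = 16 → 10 (hex)
B = 54 → 36 (hex)
Hex = #0C1036


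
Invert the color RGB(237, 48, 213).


Invert: (255-R, 255-G, 255-B)
R: 255-237 = 18
G: 255-48 = 207
B: 255-213 = 42
= RGB(18, 207, 42)


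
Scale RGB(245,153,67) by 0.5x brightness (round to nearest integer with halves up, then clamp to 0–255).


Multiply each channel by 0.5, round half up, clamp to [0, 255]
R: 245×0.5 = 122.5 → round → 123
G: 153×0.5 = 76.5 → round → 77
B: 67×0.5 = 33.5 → round → 34
= RGB(123, 77, 34)


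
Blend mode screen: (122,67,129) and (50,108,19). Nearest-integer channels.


Screen: C = 255 - (255-A)×(255-B)/255, rounded to nearest integer
R: 255 - (255-122)×(255-50)/255 = 255 - 27265/255 ≈ 255 - 106.922 = 148.078 → 148
G: 255 - (255-67)×(255-108)/255 = 255 - 27636/255 ≈ 255 - 108.376 = 146.624 → 147
B: 255 - (255-129)×(255-19)/255 = 255 - 29736/255 ≈ 255 - 116.612 = 138.388 → 138
= RGB(148, 147, 138)


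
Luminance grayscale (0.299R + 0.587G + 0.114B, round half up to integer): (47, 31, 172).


Gray = 0.299×R + 0.587×G + 0.114×B
Gray = 0.299×47 + 0.587×31 + 0.114×172
Gray = 14.053 + 18.197 + 19.608
Gray = 51.858 → round half up → 52
Gray = 52


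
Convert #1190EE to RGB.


11 → 17 (R)
90 → 144 (G)
EE → 238 (B)
= RGB(17, 144, 238)


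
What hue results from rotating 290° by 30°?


New hue = (H + rotation) mod 360
New hue = (290 + 30) mod 360
= 320 mod 360
= 320°


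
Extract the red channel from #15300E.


Color: #15300E
R = 15 = 21
G = 30 = 48
B = 0E = 14
Red = 21


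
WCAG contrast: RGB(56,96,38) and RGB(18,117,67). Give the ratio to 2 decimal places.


Linearize each sRGB channel c=v/255: c/12.92 if c ≤ 0.04045 else ((c+0.055)/1.055)^2.4
L = 0.2126×R_lin + 0.7152×G_lin + 0.0722×B_lin
Color 1 (56,96,38):
  R=56: 56/255≈0.2196 > 0.04045 → ((0.2196+0.055)/1.055)^2.4 ≈ 0.03955
  G=96: 96/255≈0.3765 > 0.04045 → ((0.3765+0.055)/1.055)^2.4 ≈ 0.11697
  B=38: 38/255≈0.1490 > 0.04045 → ((0.1490+0.055)/1.055)^2.4 ≈ 0.01938
  L1 = 0.2126×0.03955 + 0.7152×0.11697 + 0.0722×0.01938 ≈ 0.09346
Color 2 (18,117,67):
  R=18: 18/255≈0.0706 > 0.04045 → ((0.0706+0.055)/1.055)^2.4 ≈ 0.00605
  G=117: 117/255≈0.4588 > 0.04045 → ((0.4588+0.055)/1.055)^2.4 ≈ 0.17789
  B=67: 67/255≈0.2627 > 0.04045 → ((0.2627+0.055)/1.055)^2.4 ≈ 0.05613
  L2 = 0.2126×0.00605 + 0.7152×0.17789 + 0.0722×0.05613 ≈ 0.13256
Lighter = 0.13256, Darker = 0.09346
Ratio = (L_lighter + 0.05) / (L_darker + 0.05)
Ratio = (0.13256 + 0.05) / (0.09346 + 0.05) = 0.18256 / 0.14346 ≈ 1.2725
Ratio ≈ 1.27:1


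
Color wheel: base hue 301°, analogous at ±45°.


Base hue: 301°
Left analog: (301 - 45) mod 360 = 256°
Right analog: (301 + 45) mod 360 = 346°
Analogous hues = 256° and 346°


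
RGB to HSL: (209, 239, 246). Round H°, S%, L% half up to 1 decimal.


Normalize: R'=209/255≈0.8196, G'=239/255≈0.9373, B'=246/255≈0.9647
Max=246/255, Min=209/255, Δ=Max-Min=37/255
L = (Max+Min)/2 = (246+209)/510 = 455/510 = 0.89215… → L = 89.2%
L > 0.5 → S = Δ/(2-Max-Min) = 37/(510-246-209) = 37/55 = 0.67272… → S = 67.3%
(the 1/255 factors cancel in S and H, so raw channel differences can be used)
Max is B' → H = 60 × ((R-G)/Δ + 4) = 60 × ((209-239)/37 + 4)
  -30/37 + 4 = -0.8108… + 4 = 3.1891…
  H = 60 × 3.1891… = 191.351…° → H = 191.4°
= HSL(191.4°, 67.3%, 89.2%)


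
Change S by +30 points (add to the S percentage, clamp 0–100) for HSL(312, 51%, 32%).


Original S = 51%
Adjustment = +30 percentage points
New S = 51 + (30) = 81
Clamp to [0, 100] → 81
= HSL(312°, 81%, 32%)


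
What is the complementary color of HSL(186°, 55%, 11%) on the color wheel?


Complement = opposite side of color wheel = hue + 180°
H' = (186 + 180) mod 360 = 6°
S and L unchanged.
= HSL(6°, 55%, 11%)


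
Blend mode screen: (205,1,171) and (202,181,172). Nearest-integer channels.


Screen: C = 255 - (255-A)×(255-B)/255, rounded to nearest integer
R: 255 - (255-205)×(255-202)/255 = 255 - 2650/255 ≈ 255 - 10.392 = 244.608 → 245
G: 255 - (255-1)×(255-181)/255 = 255 - 18796/255 ≈ 255 - 73.710 = 181.290 → 181
B: 255 - (255-171)×(255-172)/255 = 255 - 6972/255 ≈ 255 - 27.341 = 227.659 → 228
= RGB(245, 181, 228)


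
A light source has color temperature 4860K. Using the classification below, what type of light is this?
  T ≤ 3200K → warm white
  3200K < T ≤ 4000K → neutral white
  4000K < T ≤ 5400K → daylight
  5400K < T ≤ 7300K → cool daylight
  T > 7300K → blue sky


Temperature: 4860K
4000K < 4860K ≤ 5400K → daylight
Classification: daylight


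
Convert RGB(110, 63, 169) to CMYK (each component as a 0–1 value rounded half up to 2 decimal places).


R'=110/255≈0.4314, G'=63/255≈0.2471, B'=169/255≈0.6627
K = 1 - max(R',G',B') = 1 - 169/255 = 86/255 = 0.33725… → 0.34
(1-R'-K)/(1-K) simplifies to (max-R)/max with max = 169:
C = (169-110)/169 = 59/169 = 0.34911… → 0.35
M = (169-63)/169 = 106/169 = 0.62721… → 0.63
Y = (169-169)/169 = 0/169 = 0 → 0.00
= CMYK(0.35, 0.63, 0.00, 0.34)


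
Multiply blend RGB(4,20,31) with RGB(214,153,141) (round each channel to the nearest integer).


Multiply: C = A×B/255, rounded to nearest integer
R: 4×214/255 = 856/255 ≈ 3.357 → 3
G: 20×153/255 = 3060/255 ≈ 12.000 → 12
B: 31×141/255 = 4371/255 ≈ 17.141 → 17
= RGB(3, 12, 17)


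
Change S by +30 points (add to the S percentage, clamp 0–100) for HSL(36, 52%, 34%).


Original S = 52%
Adjustment = +30 percentage points
New S = 52 + (30) = 82
Clamp to [0, 100] → 82
= HSL(36°, 82%, 34%)


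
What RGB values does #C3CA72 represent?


C3 → 195 (R)
CA → 202 (G)
72 → 114 (B)
= RGB(195, 202, 114)
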